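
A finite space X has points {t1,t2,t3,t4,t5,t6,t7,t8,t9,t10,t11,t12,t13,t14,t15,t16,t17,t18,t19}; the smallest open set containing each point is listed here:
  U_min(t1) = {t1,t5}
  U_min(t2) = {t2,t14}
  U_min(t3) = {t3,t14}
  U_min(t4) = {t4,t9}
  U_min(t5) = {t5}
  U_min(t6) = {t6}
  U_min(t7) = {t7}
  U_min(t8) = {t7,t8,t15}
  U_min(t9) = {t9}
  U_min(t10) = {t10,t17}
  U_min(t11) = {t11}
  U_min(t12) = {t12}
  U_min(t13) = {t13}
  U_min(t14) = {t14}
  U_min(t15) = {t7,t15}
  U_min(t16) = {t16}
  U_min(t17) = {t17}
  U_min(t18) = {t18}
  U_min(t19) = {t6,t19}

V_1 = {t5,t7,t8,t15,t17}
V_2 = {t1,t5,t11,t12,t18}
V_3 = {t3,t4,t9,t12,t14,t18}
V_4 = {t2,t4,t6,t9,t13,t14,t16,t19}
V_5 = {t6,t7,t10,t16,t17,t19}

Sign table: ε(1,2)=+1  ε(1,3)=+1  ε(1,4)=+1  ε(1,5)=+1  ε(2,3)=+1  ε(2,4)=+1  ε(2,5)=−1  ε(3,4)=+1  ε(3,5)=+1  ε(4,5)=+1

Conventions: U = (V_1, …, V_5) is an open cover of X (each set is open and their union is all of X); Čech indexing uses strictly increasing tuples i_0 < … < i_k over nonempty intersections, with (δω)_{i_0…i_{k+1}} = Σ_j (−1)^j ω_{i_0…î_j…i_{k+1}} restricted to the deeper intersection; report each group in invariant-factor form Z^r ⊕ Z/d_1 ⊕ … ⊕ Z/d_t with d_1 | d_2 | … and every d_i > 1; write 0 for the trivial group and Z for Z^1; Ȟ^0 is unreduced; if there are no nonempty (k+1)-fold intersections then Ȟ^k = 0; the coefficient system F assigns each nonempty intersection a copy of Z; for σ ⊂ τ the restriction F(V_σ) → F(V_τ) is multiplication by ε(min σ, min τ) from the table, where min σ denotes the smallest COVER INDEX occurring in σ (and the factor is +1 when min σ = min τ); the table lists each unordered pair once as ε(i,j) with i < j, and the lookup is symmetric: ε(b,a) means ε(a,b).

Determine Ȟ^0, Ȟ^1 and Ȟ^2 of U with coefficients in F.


Ȟ^0 = Z,  Ȟ^1 = Z,  Ȟ^2 = 0

cover nerve:
  V12={t5} V15={t7,t17} V23={t12,t18} V34={t4,t9,t14} V45={t6,t16,t19}
C dims 5,5; δ0: rk 4, SNF 1^4
Ȟ^0: (5−4)−0=1 ⇒ Z
Ȟ^1: (5−0)−4=1 ⇒ Z
Ȟ^2: (0−0)−0=0 ⇒ 0


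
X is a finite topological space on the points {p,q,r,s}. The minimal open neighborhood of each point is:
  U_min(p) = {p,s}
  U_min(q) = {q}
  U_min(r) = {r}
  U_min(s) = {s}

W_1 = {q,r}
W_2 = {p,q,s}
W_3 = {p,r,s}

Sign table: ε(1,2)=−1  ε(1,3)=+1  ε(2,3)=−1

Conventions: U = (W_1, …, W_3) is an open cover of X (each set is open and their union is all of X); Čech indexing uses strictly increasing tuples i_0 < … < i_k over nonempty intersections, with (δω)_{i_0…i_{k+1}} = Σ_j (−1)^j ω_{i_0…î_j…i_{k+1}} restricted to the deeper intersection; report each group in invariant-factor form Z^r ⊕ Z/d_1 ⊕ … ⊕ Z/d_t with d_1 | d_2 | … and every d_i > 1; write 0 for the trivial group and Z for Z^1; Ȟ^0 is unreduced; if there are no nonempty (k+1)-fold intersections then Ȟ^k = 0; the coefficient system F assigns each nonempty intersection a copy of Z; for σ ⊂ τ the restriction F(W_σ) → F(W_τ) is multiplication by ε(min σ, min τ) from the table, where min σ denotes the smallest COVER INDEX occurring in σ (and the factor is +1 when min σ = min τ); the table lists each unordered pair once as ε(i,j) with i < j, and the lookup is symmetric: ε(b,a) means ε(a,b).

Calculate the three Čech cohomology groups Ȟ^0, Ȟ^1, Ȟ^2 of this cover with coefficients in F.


Ȟ^0(U;F) ≅ Z, Ȟ^1(U;F) ≅ Z and Ȟ^2(U;F) ≅ 0

cover nerve:
  W12={q} W13={r} W23={p,s}
C dims 3,3; δ0: rk 2, SNF 1^2
Ȟ^0: (3−2)−0=1 ⇒ Z
Ȟ^1: (3−0)−2=1 ⇒ Z
Ȟ^2: (0−0)−0=0 ⇒ 0


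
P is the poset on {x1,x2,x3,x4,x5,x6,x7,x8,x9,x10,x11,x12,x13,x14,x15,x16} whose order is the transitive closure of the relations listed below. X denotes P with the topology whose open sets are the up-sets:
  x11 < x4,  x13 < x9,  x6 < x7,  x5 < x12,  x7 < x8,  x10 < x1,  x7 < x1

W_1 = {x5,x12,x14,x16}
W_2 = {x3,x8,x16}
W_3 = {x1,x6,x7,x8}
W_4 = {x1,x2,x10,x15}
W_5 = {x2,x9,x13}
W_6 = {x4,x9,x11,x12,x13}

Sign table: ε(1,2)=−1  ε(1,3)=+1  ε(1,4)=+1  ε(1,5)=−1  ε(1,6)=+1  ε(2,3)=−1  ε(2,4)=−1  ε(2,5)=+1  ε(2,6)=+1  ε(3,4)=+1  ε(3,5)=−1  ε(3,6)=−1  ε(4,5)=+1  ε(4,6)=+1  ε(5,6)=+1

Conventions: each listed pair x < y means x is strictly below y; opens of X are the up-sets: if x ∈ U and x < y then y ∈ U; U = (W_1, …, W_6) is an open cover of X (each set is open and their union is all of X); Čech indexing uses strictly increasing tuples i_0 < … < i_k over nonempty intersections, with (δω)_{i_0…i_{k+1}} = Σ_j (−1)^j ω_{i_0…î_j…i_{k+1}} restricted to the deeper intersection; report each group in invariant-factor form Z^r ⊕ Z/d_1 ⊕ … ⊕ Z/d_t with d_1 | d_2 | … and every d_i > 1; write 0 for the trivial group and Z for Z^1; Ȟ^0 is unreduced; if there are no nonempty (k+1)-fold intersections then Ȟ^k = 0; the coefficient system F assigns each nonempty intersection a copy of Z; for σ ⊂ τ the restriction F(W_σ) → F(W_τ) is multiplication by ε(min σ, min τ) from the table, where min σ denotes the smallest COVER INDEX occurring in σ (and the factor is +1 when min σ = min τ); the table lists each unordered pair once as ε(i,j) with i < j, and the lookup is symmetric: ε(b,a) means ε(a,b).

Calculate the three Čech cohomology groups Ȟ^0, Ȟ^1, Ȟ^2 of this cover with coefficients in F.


nonempty intersections:
  W12={x16} W16={x12} W23={x8} W34={x1} W45={x2} W56={x9,x13}
C dims 6,6; δ0: rk 5, SNF 1^5
Ȟ^0: (6−5)−0=1 ⇒ Z
Ȟ^1: (6−0)−5=1 ⇒ Z
Ȟ^2: (0−0)−0=0 ⇒ 0

Ȟ^0 = Z, Ȟ^1 = Z, Ȟ^2 = 0


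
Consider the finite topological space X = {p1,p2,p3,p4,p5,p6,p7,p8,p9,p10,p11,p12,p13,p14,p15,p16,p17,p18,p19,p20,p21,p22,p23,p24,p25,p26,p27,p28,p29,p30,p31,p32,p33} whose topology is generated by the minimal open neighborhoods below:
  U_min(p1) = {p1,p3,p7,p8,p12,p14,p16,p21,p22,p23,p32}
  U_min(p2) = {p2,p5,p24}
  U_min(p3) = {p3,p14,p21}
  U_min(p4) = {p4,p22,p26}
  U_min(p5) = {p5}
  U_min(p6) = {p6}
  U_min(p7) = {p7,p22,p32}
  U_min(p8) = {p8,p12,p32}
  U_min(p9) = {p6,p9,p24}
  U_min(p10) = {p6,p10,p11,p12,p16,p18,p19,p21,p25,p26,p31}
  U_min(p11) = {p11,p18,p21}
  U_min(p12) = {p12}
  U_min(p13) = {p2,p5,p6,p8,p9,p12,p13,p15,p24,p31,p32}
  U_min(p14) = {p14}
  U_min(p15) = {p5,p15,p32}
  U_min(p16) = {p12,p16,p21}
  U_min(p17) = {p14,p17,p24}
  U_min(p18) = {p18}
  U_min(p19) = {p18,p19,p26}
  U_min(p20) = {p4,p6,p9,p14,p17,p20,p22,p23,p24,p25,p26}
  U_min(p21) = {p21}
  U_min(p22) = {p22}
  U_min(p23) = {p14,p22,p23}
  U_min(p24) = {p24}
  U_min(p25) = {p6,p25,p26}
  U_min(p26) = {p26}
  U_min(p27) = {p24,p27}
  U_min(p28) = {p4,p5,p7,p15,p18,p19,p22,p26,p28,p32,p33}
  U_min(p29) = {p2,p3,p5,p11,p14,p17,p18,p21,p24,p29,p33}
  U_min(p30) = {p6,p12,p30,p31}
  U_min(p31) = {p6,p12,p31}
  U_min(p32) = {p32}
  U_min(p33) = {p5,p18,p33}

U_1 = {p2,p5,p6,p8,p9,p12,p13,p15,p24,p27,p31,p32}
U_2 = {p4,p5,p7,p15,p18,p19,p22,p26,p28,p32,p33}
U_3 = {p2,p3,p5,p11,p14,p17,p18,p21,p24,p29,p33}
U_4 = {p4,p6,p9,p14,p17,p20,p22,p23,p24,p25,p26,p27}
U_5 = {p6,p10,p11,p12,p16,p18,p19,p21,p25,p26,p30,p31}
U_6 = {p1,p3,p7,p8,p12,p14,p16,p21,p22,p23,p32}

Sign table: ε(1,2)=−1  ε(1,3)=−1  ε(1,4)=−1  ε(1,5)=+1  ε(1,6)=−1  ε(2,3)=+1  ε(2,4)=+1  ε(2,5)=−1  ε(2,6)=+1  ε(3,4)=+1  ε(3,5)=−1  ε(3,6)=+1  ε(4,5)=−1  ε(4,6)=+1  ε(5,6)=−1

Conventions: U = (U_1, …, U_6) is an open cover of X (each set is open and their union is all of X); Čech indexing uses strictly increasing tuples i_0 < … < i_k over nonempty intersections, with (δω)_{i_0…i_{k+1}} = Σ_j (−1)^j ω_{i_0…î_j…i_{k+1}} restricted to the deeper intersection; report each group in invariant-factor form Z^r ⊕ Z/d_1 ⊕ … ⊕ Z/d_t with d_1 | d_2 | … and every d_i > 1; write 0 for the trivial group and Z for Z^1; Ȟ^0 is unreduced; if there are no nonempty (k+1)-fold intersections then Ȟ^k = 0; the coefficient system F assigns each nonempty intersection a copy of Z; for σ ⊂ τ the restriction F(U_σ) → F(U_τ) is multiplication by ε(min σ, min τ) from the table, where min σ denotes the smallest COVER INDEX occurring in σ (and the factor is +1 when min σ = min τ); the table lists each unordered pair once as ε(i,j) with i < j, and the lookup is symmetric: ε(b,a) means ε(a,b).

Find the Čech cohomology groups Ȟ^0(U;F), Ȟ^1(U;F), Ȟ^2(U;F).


Ȟ^0 = Z; Ȟ^1 = 0; Ȟ^2 = Z/2

cover nerve:
  U12={p5,p15,p32} U13={p2,p5,p24} U14={p6,p9,p24,p27} U15={p6,p12,p31} U16={p8,p12,p32} U23={p5,p18,p33} U24={p4,p22,p26} U25={p18,p19,p26} U26={p7,p22,p32} U34={p14,p17,p24} U35={p11,p18,p21} U36={p3,p14,p21} U45={p6,p25,p26} U46={p14,p22,p23} U56={p12,p16,p21}
  U123={p5} U126={p32} U134={p24} U145={p6} U156={p12} U235={p18} U245={p26} U246={p22} U346={p14} U356={p21}
C dims 6,15,10; δ0: rk 5, SNF 1^5; δ1: rk 10, SNF 1^9·2
Ȟ^0: (6−5)−0=1 ⇒ Z
Ȟ^1: (15−10)−5=0 ⇒ 0
Ȟ^2: (10−0)−10=0 plus torsion [2] ⇒ Z/2


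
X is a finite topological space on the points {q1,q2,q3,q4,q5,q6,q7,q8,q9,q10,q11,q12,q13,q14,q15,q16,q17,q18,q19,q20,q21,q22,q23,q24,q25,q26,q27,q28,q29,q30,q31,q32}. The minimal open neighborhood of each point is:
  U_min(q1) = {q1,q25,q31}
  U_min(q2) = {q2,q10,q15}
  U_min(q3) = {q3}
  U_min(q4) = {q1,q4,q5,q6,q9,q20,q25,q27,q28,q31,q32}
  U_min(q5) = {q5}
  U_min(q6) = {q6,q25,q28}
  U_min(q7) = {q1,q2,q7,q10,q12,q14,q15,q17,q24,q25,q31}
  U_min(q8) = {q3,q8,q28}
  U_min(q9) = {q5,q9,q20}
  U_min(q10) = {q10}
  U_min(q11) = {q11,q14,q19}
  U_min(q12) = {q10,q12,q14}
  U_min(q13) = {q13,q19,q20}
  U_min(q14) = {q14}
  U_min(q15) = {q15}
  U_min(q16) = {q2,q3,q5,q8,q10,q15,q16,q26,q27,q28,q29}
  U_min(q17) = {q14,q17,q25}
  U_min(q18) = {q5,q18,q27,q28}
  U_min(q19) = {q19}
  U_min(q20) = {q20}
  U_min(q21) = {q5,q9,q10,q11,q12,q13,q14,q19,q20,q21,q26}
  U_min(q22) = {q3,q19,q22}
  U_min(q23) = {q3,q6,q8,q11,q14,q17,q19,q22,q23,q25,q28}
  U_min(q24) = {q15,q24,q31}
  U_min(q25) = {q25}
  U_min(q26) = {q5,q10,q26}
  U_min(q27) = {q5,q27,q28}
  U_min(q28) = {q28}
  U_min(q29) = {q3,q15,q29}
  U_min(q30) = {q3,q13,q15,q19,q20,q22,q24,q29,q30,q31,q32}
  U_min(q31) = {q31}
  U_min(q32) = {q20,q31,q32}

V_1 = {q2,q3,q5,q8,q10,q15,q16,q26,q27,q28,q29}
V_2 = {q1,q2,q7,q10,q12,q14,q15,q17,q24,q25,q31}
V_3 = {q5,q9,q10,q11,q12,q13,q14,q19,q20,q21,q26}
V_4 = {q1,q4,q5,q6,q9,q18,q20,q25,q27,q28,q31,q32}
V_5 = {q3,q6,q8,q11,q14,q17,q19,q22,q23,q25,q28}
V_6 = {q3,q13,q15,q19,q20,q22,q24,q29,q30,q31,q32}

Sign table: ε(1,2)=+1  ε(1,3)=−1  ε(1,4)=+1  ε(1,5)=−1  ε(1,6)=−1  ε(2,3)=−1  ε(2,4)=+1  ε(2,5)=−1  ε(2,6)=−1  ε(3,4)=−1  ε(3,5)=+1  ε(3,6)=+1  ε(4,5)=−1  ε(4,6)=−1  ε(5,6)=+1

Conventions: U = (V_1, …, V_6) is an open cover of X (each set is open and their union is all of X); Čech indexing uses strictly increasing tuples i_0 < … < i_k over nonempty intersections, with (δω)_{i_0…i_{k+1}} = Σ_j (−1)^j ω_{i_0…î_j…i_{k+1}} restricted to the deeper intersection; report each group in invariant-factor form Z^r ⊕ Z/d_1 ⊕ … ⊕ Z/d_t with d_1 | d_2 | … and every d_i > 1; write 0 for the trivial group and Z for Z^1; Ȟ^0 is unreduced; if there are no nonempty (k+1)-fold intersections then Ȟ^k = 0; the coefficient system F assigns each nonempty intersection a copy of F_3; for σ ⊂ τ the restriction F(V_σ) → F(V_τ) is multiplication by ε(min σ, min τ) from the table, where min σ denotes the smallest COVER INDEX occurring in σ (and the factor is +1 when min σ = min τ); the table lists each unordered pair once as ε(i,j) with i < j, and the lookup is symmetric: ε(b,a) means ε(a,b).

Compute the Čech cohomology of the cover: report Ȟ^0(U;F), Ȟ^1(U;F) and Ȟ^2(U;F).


Ȟ^0 ≅ Z/3,  Ȟ^1 ≅ 0,  Ȟ^2 ≅ 0

nonempty intersections:
  V12={q2,q10,q15} V13={q5,q10,q26} V14={q5,q27,q28} V15={q3,q8,q28} V16={q3,q15,q29} V23={q10,q12,q14} V24={q1,q25,q31} V25={q14,q17,q25} V26={q15,q24,q31} V34={q5,q9,q20} V35={q11,q14,q19} V36={q13,q19,q20} V45={q6,q25,q28} V46={q20,q31,q32} V56={q3,q19,q22}
  V123={q10} V126={q15} V134={q5} V145={q28} V156={q3} V235={q14} V245={q25} V246={q31} V346={q20} V356={q19}
C dims 6,15,10; δ0: rk_F3 5; δ1: rk_F3 10
Ȟ^0: (6−5)−0=1 ⇒ Z/3
Ȟ^1: (15−10)−5=0 ⇒ 0
Ȟ^2: (10−0)−10=0 ⇒ 0


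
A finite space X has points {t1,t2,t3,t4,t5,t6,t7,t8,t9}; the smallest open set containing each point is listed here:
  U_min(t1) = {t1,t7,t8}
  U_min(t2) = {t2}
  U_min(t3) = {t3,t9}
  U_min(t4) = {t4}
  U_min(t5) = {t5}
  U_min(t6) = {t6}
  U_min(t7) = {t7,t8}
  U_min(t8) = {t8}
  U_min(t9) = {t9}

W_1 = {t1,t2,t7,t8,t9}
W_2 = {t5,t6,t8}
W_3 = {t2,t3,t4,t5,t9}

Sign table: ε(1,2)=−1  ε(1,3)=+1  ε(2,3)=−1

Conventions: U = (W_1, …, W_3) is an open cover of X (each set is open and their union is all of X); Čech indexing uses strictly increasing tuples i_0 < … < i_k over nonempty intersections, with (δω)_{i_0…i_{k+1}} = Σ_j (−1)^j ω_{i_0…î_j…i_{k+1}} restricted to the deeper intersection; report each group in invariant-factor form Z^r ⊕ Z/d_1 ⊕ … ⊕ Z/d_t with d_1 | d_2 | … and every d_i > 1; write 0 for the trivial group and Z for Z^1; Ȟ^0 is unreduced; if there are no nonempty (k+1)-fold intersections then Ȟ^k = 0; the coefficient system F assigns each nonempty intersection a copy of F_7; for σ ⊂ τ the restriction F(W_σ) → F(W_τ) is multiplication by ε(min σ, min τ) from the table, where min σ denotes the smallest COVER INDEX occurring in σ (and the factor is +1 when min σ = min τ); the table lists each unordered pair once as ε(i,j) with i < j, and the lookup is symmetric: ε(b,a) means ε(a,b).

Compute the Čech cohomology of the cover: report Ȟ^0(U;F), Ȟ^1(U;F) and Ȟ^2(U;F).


nonempty intersections:
  W12={t8} W13={t2,t9} W23={t5}
C dims 3,3; δ0: rk_F7 2
Ȟ^0: (3−2)−0=1 ⇒ Z/7
Ȟ^1: (3−0)−2=1 ⇒ Z/7
Ȟ^2: (0−0)−0=0 ⇒ 0

Ȟ^0 ≅ Z/7, Ȟ^1 ≅ Z/7, Ȟ^2 ≅ 0


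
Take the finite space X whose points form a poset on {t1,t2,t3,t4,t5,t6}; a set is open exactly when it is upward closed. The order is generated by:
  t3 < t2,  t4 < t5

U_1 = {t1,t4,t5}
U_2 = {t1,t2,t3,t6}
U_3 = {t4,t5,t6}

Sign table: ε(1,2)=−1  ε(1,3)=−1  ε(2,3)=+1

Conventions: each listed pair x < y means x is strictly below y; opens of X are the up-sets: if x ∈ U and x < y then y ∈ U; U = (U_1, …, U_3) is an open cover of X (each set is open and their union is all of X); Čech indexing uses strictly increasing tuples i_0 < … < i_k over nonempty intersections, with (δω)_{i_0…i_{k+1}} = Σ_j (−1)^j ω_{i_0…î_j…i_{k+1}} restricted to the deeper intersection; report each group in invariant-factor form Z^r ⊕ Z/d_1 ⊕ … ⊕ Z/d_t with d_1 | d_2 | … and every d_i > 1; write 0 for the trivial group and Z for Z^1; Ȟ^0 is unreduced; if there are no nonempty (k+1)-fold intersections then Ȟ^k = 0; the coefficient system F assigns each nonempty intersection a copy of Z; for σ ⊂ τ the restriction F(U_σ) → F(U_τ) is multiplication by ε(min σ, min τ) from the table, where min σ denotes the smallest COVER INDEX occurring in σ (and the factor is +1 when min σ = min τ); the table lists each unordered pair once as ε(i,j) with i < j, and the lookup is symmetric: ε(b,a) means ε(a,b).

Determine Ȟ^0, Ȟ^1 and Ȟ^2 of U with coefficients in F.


Ȟ^0(U;F) ≅ Z; Ȟ^1(U;F) ≅ Z; Ȟ^2(U;F) ≅ 0

intersection data:
  U12={t1} U13={t4,t5} U23={t6}
C dims 3,3; δ0: rk 2, SNF 1^2
Ȟ^0 = (3 − 2) − 0 = 1, so Ȟ^0 ≅ Z
Ȟ^1 = (3 − 0) − 2 = 1, so Ȟ^1 ≅ Z
Ȟ^2 = (0 − 0) − 0 = 0, so Ȟ^2 ≅ 0


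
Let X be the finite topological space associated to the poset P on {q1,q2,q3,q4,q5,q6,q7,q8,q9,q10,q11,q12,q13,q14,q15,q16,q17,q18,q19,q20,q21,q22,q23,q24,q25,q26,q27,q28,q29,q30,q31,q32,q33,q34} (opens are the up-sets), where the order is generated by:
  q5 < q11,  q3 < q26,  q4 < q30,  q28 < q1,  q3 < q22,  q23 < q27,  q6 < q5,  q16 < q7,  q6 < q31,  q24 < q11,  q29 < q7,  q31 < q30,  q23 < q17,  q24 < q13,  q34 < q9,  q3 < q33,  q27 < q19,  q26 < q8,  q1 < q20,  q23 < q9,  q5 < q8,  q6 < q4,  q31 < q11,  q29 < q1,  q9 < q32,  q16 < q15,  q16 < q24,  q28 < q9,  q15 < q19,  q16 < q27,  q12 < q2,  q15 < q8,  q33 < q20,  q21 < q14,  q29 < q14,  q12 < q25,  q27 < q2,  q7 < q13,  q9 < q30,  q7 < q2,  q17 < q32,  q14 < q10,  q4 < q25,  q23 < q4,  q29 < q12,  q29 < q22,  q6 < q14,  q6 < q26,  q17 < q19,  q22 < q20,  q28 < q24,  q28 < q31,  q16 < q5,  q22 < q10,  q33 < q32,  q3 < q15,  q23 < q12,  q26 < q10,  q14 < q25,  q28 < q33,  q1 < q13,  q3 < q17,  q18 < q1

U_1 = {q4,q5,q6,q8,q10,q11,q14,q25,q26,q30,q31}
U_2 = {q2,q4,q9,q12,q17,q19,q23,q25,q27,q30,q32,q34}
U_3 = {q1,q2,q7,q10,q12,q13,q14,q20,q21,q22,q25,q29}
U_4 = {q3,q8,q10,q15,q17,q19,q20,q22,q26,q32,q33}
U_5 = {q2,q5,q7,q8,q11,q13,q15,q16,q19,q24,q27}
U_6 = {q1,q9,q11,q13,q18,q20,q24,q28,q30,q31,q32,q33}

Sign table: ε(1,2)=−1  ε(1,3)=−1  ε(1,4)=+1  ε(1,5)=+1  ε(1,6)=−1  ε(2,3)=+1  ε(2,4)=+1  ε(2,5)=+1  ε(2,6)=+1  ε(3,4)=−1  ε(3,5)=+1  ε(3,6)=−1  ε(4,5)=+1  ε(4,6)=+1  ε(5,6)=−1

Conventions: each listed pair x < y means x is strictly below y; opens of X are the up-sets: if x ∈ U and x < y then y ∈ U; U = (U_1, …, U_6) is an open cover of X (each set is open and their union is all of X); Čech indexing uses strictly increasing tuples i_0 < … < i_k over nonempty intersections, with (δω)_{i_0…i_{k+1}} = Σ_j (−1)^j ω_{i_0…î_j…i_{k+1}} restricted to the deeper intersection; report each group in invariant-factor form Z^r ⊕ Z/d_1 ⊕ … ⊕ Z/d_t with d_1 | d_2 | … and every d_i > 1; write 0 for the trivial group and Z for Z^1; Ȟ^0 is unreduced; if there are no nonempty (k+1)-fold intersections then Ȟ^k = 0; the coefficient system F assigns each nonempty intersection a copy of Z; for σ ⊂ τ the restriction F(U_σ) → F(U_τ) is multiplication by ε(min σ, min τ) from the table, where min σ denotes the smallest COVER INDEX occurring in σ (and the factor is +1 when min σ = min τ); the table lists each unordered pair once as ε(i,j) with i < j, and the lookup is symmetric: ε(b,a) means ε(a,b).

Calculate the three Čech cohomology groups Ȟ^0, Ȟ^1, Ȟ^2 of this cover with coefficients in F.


nerve of the cover:
  U12={q4,q25,q30} U13={q10,q14,q25} U14={q8,q10,q26} U15={q5,q8,q11} U16={q11,q30,q31} U23={q2,q12,q25} U24={q17,q19,q32} U25={q2,q19,q27} U26={q9,q30,q32} U34={q10,q20,q22} U35={q2,q7,q13} U36={q1,q13,q20} U45={q8,q15,q19} U46={q20,q32,q33} U56={q11,q13,q24}
  U123={q25} U126={q30} U134={q10} U145={q8} U156={q11} U235={q2} U245={q19} U246={q32} U346={q20} U356={q13}
C dims 6,15,10; δ0: rk 6, SNF 1^5·2; δ1: rk 9, SNF 1^9
Ȟ^0 = (6 − 6) − 0 = 0, so Ȟ^0 ≅ 0
Ȟ^1 = (15 − 9) − 6 = 0 plus torsion [2], so Ȟ^1 ≅ Z/2
Ȟ^2 = (10 − 0) − 9 = 1, so Ȟ^2 ≅ Z

Ȟ^0 ≅ 0, Ȟ^1 ≅ Z/2 and Ȟ^2 ≅ Z


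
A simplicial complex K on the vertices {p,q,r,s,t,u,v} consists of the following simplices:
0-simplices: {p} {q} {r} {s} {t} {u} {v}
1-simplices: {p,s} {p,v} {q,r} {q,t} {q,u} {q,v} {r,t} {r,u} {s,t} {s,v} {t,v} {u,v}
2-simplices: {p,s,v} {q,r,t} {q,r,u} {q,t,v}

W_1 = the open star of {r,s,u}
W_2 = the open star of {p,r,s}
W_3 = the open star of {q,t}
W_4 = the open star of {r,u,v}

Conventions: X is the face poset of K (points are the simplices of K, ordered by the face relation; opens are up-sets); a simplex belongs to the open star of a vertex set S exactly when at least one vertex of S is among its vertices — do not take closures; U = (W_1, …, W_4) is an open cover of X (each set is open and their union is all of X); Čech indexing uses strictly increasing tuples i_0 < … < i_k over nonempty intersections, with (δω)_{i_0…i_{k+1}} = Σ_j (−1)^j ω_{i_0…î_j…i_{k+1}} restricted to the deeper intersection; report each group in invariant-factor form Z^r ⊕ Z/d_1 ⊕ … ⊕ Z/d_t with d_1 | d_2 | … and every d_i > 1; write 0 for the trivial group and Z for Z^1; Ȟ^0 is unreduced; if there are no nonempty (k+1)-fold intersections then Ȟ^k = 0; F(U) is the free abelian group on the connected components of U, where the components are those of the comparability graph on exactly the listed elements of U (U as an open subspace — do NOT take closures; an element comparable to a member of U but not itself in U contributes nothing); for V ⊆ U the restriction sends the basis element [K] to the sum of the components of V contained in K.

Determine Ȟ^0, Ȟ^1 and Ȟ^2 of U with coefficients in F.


nerve of the cover:
  W1={{r},{s},{u},{p,s},{q,r},{q,u},{r,t},{r,u},{s,t},{s,v},{u,v},{p,s,v},{q,r,t},{q,r,u}} W2={{p},{r},{s},{p,s},{p,v},{q,r},{r,t},{r,u},{s,t},{s,v},{p,s,v},{q,r,t},{q,r,u}} W3={{q},{t},{q,r},{q,t},{q,u},{q,v},{r,t},{s,t},{t,v},{q,r,t},{q,r,u},{q,t,v}} W4={{r},{u},{v},{p,v},{q,r},{q,u},{q,v},{r,t},{r,u},{s,v},{t,v},{u,v},{p,s,v},{q,r,t},{q,r,u},{q,t,v}}
  W12={{r},{s},{p,s},{q,r},{r,t},{r,u},{s,t},{s,v},{p,s,v},{q,r,t},{q,r,u}} W13={{q,r},{q,u},{r,t},{s,t},{q,r,t},{q,r,u}} W14={{r},{u},{q,r},{q,u},{r,t},{r,u},{s,v},{u,v},{p,s,v},{q,r,t},{q,r,u}} W23={{q,r},{r,t},{s,t},{q,r,t},{q,r,u}} W24={{r},{p,v},{q,r},{r,t},{r,u},{s,v},{p,s,v},{q,r,t},{q,r,u}} W34={{q,r},{q,u},{q,v},{r,t},{t,v},{q,r,t},{q,r,u},{q,t,v}}
  W123={{q,r},{r,t},{s,t},{q,r,t},{q,r,u}} W124={{r},{q,r},{r,t},{r,u},{s,v},{p,s,v},{q,r,t},{q,r,u}} W134={{q,r},{q,u},{r,t},{q,r,t},{q,r,u}} W234={{q,r},{r,t},{q,r,t},{q,r,u}}
  W1234={{q,r},{r,t},{q,r,t},{q,r,u}}
components per intersection:
  W1: {{r},{u},{q,r},{q,u},{r,t},{r,u},{u,v},{q,r,t},{q,r,u}} {{s},{p,s},{s,t},{s,v},{p,s,v}}
  W2: {{p},{s},{p,s},{p,v},{s,t},{s,v},{p,s,v}} {{r},{q,r},{r,t},{r,u},{q,r,t},{q,r,u}}
  W3: {{q},{t},{q,r},{q,t},{q,u},{q,v},{r,t},{s,t},{t,v},{q,r,t},{q,r,u},{q,t,v}}
  W4: {{r},{u},{v},{p,v},{q,r},{q,u},{q,v},{r,t},{r,u},{s,v},{t,v},{u,v},{p,s,v},{q,r,t},{q,r,u},{q,t,v}}
  W12: {{r},{q,r},{r,t},{r,u},{q,r,t},{q,r,u}} {{s},{p,s},{s,t},{s,v},{p,s,v}}
  W13: {{q,r},{q,u},{r,t},{q,r,t},{q,r,u}} {{s,t}}
  W14: {{r},{u},{q,r},{q,u},{r,t},{r,u},{u,v},{q,r,t},{q,r,u}} {{s,v},{p,s,v}}
  W23: {{q,r},{r,t},{q,r,t},{q,r,u}} {{s,t}}
  W24: {{r},{q,r},{r,t},{r,u},{q,r,t},{q,r,u}} {{p,v},{s,v},{p,s,v}}
  W34: {{q,r},{q,u},{r,t},{q,r,t},{q,r,u}} {{q,v},{t,v},{q,t,v}}
  W123: {{q,r},{r,t},{q,r,t},{q,r,u}} {{s,t}}
  W124: {{r},{q,r},{r,t},{r,u},{q,r,t},{q,r,u}} {{s,v},{p,s,v}}
  W134: {{q,r},{q,u},{r,t},{q,r,t},{q,r,u}}
  W234: {{q,r},{r,t},{q,r,t},{q,r,u}}
  W1234: {{q,r},{r,t},{q,r,t},{q,r,u}}
C dims 6,12,6,1; δ0: rk 5, SNF 1^5; δ1: rk 5, SNF 1^5; δ2: rk 1, SNF 1^1
Ȟ^0 = (6 − 5) − 0 = 1, so Ȟ^0 ≅ Z
Ȟ^1 = (12 − 5) − 5 = 2, so Ȟ^1 ≅ Z^2
Ȟ^2 = (6 − 1) − 5 = 0, so Ȟ^2 ≅ 0

Ȟ^0 ≅ Z,  Ȟ^1 ≅ Z^2,  Ȟ^2 ≅ 0


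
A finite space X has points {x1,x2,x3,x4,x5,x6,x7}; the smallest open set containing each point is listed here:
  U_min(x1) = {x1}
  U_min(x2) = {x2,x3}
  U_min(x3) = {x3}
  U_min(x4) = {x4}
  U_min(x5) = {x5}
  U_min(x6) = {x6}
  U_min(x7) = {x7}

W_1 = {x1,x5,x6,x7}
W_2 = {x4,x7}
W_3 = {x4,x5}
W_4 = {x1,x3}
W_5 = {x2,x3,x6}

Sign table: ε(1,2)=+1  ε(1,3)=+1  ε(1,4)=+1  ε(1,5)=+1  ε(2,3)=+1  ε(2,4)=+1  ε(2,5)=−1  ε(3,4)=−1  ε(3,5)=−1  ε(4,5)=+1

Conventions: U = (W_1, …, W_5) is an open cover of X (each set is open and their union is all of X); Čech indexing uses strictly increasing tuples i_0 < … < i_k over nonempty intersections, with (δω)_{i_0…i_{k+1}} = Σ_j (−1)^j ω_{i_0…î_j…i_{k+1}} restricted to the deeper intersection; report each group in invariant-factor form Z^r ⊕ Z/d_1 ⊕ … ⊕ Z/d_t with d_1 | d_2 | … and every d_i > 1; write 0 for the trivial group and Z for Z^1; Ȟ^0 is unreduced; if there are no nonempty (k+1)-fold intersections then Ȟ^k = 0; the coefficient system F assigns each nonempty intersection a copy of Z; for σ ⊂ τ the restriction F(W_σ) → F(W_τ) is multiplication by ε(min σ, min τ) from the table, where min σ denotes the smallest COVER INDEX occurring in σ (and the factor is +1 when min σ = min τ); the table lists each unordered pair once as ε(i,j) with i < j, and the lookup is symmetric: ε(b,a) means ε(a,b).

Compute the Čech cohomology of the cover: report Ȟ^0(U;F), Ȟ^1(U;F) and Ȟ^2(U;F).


cover nerve:
  W12={x7} W13={x5} W14={x1} W15={x6} W23={x4} W45={x3}
C dims 5,6; δ0: rk 4, SNF 1^4
Ȟ^0: (5−4)−0=1 ⇒ Z
Ȟ^1: (6−0)−4=2 ⇒ Z^2
Ȟ^2: (0−0)−0=0 ⇒ 0

Ȟ^0 = Z; Ȟ^1 = Z^2; Ȟ^2 = 0


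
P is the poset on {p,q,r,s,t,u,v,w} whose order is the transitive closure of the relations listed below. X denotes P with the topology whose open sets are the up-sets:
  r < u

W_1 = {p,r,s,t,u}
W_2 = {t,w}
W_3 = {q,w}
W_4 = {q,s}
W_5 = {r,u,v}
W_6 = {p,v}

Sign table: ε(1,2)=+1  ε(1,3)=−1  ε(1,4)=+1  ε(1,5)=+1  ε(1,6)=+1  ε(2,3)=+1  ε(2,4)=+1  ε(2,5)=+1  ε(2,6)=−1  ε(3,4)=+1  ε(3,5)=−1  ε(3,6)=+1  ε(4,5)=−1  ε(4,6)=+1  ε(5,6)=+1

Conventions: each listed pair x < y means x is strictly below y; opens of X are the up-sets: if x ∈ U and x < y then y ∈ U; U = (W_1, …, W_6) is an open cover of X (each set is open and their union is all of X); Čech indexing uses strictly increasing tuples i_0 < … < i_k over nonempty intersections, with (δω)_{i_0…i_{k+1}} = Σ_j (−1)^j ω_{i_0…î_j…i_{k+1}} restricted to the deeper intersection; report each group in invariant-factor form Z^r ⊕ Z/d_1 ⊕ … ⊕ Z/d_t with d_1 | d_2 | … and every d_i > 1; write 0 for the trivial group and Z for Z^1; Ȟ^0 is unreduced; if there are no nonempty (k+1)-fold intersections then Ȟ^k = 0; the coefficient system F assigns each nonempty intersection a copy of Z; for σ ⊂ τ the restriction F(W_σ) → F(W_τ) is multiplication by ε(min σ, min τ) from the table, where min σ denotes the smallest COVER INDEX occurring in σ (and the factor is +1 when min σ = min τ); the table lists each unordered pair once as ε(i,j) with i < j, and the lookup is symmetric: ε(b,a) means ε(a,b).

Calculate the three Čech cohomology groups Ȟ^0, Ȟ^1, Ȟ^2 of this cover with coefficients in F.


Ȟ^0(U;F) ≅ Z; Ȟ^1(U;F) ≅ Z^2; Ȟ^2(U;F) ≅ 0

nonempty overlaps:
  W12={t} W14={s} W15={r,u} W16={p} W23={w} W34={q} W56={v}
C dims 6,7; δ0: rk 5, SNF 1^5
degree 0: 6−5−0 = 1 → Ȟ^0 ≅ Z
degree 1: 7−0−5 = 2 → Ȟ^1 ≅ Z^2
degree 2: 0−0−0 = 0 → Ȟ^2 ≅ 0


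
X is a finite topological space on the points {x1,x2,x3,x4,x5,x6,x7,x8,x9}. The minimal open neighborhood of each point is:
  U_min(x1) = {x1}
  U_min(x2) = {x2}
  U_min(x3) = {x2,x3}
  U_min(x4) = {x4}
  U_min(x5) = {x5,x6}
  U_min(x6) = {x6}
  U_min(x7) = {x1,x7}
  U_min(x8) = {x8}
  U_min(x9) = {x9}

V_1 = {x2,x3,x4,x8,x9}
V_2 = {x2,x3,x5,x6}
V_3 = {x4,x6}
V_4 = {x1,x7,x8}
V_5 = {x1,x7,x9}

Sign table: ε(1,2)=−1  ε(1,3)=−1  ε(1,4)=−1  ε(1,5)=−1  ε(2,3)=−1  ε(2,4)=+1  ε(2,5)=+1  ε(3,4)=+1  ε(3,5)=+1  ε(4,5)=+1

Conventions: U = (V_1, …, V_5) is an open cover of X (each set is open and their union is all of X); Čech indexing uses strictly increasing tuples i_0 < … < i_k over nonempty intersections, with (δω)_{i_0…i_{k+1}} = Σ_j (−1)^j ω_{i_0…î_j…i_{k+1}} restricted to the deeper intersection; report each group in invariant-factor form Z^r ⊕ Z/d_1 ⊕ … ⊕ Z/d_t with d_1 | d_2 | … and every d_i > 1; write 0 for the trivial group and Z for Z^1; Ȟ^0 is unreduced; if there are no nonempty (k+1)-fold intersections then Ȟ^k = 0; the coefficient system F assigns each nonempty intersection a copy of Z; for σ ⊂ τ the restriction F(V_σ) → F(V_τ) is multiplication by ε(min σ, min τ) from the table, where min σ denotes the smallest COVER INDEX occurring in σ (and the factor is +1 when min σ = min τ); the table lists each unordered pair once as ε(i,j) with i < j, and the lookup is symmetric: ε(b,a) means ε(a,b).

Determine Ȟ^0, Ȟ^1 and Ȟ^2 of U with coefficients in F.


Ȟ^0 = 0,  Ȟ^1 = Z ⊕ Z/2,  Ȟ^2 = 0

nonempty overlaps:
  V12={x2,x3} V13={x4} V14={x8} V15={x9} V23={x6} V45={x1,x7}
C dims 5,6; δ0: rk 5, SNF 1^4·2
degree 0: 5−5−0 = 0 → Ȟ^0 ≅ 0
degree 1: 6−0−5 = 1 plus torsion [2] → Ȟ^1 ≅ Z ⊕ Z/2
degree 2: 0−0−0 = 0 → Ȟ^2 ≅ 0


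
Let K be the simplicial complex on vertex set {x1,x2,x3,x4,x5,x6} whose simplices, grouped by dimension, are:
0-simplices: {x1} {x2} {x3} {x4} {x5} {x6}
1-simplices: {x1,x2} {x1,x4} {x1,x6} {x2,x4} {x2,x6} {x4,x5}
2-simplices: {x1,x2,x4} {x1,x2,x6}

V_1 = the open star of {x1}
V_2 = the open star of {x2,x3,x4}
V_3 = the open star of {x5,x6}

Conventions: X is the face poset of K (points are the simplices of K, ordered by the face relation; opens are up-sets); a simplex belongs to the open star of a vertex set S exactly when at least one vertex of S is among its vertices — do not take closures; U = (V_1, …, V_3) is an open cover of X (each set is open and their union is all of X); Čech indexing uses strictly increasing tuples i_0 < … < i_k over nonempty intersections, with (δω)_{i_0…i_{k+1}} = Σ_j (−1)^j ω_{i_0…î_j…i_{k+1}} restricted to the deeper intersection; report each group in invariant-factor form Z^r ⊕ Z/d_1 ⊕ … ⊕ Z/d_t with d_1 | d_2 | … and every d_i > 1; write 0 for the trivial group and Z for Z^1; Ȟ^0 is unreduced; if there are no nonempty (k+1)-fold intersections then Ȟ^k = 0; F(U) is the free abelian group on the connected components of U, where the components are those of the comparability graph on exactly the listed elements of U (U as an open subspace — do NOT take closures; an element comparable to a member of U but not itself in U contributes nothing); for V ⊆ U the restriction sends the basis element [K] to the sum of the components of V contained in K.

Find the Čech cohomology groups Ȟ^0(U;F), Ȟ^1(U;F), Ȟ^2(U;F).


Ȟ^0(U;F) ≅ Z^2,  Ȟ^1(U;F) ≅ 0,  Ȟ^2(U;F) ≅ 0

nonempty intersections:
  V1={{x1},{x1,x2},{x1,x4},{x1,x6},{x1,x2,x4},{x1,x2,x6}} V2={{x2},{x3},{x4},{x1,x2},{x1,x4},{x2,x4},{x2,x6},{x4,x5},{x1,x2,x4},{x1,x2,x6}} V3={{x5},{x6},{x1,x6},{x2,x6},{x4,x5},{x1,x2,x6}}
  V12={{x1,x2},{x1,x4},{x1,x2,x4},{x1,x2,x6}} V13={{x1,x6},{x1,x2,x6}} V23={{x2,x6},{x4,x5},{x1,x2,x6}}
  V123={{x1,x2,x6}}
components per intersection:
  V1: {{x1},{x1,x2},{x1,x4},{x1,x6},{x1,x2,x4},{x1,x2,x6}}
  V2: {{x2},{x4},{x1,x2},{x1,x4},{x2,x4},{x2,x6},{x4,x5},{x1,x2,x4},{x1,x2,x6}} {{x3}}
  V3: {{x5},{x4,x5}} {{x6},{x1,x6},{x2,x6},{x1,x2,x6}}
  V12: {{x1,x2},{x1,x4},{x1,x2,x4},{x1,x2,x6}}
  V13: {{x1,x6},{x1,x2,x6}}
  V23: {{x2,x6},{x1,x2,x6}} {{x4,x5}}
  V123: {{x1,x2,x6}}
C dims 5,4,1; δ0: rk 3, SNF 1^3; δ1: rk 1, SNF 1^1
Ȟ^0: (5−3)−0=2 ⇒ Z^2
Ȟ^1: (4−1)−3=0 ⇒ 0
Ȟ^2: (1−0)−1=0 ⇒ 0


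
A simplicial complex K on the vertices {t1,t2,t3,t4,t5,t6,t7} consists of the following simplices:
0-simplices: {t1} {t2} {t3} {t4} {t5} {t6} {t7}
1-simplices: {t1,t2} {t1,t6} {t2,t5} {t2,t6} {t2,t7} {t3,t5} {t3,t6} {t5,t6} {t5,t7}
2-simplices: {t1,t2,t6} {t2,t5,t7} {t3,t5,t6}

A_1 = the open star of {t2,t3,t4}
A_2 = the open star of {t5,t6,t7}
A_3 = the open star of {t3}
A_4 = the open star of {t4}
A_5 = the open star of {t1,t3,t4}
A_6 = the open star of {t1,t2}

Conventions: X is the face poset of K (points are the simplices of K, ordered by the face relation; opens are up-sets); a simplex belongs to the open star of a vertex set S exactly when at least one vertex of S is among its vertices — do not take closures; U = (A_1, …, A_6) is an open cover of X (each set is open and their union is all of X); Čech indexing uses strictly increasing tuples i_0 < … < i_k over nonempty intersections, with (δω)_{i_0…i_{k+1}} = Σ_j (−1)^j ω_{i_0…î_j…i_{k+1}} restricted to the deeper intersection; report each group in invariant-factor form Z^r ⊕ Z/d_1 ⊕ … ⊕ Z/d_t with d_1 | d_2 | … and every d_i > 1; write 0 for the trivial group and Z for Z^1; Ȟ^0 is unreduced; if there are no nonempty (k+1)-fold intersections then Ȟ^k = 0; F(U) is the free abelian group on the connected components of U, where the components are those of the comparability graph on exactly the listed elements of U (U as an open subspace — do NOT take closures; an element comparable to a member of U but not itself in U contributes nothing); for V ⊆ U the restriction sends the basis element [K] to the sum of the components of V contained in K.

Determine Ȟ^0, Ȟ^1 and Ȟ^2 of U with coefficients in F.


Ȟ^0 ≅ Z^2; Ȟ^1 ≅ Z; Ȟ^2 ≅ 0

intersection data:
  A1={{t2},{t3},{t4},{t1,t2},{t2,t5},{t2,t6},{t2,t7},{t3,t5},{t3,t6},{t1,t2,t6},{t2,t5,t7},{t3,t5,t6}} A2={{t5},{t6},{t7},{t1,t6},{t2,t5},{t2,t6},{t2,t7},{t3,t5},{t3,t6},{t5,t6},{t5,t7},{t1,t2,t6},{t2,t5,t7},{t3,t5,t6}} A3={{t3},{t3,t5},{t3,t6},{t3,t5,t6}} A4={{t4}} A5={{t1},{t3},{t4},{t1,t2},{t1,t6},{t3,t5},{t3,t6},{t1,t2,t6},{t3,t5,t6}} A6={{t1},{t2},{t1,t2},{t1,t6},{t2,t5},{t2,t6},{t2,t7},{t1,t2,t6},{t2,t5,t7}}
  A12={{t2,t5},{t2,t6},{t2,t7},{t3,t5},{t3,t6},{t1,t2,t6},{t2,t5,t7},{t3,t5,t6}} A13={{t3},{t3,t5},{t3,t6},{t3,t5,t6}} A14={{t4}} A15={{t3},{t4},{t1,t2},{t3,t5},{t3,t6},{t1,t2,t6},{t3,t5,t6}} A16={{t2},{t1,t2},{t2,t5},{t2,t6},{t2,t7},{t1,t2,t6},{t2,t5,t7}} A23={{t3,t5},{t3,t6},{t3,t5,t6}} A25={{t1,t6},{t3,t5},{t3,t6},{t1,t2,t6},{t3,t5,t6}} A26={{t1,t6},{t2,t5},{t2,t6},{t2,t7},{t1,t2,t6},{t2,t5,t7}} A35={{t3},{t3,t5},{t3,t6},{t3,t5,t6}} A45={{t4}} A56={{t1},{t1,t2},{t1,t6},{t1,t2,t6}}
  A123={{t3,t5},{t3,t6},{t3,t5,t6}} A125={{t3,t5},{t3,t6},{t1,t2,t6},{t3,t5,t6}} A126={{t2,t5},{t2,t6},{t2,t7},{t1,t2,t6},{t2,t5,t7}} A135={{t3},{t3,t5},{t3,t6},{t3,t5,t6}} A145={{t4}} A156={{t1,t2},{t1,t2,t6}} A235={{t3,t5},{t3,t6},{t3,t5,t6}} A256={{t1,t6},{t1,t2,t6}}
  A1235={{t3,t5},{t3,t6},{t3,t5,t6}} A1256={{t1,t2,t6}}
components per intersection:
  A1: {{t2},{t1,t2},{t2,t5},{t2,t6},{t2,t7},{t1,t2,t6},{t2,t5,t7}} {{t3},{t3,t5},{t3,t6},{t3,t5,t6}} {{t4}}
  A2: {{t5},{t6},{t7},{t1,t6},{t2,t5},{t2,t6},{t2,t7},{t3,t5},{t3,t6},{t5,t6},{t5,t7},{t1,t2,t6},{t2,t5,t7},{t3,t5,t6}}
  A3: {{t3},{t3,t5},{t3,t6},{t3,t5,t6}}
  A4: {{t4}}
  A5: {{t1},{t1,t2},{t1,t6},{t1,t2,t6}} {{t3},{t3,t5},{t3,t6},{t3,t5,t6}} {{t4}}
  A6: {{t1},{t2},{t1,t2},{t1,t6},{t2,t5},{t2,t6},{t2,t7},{t1,t2,t6},{t2,t5,t7}}
  A12: {{t2,t5},{t2,t7},{t2,t5,t7}} {{t2,t6},{t1,t2,t6}} {{t3,t5},{t3,t6},{t3,t5,t6}}
  A13: {{t3},{t3,t5},{t3,t6},{t3,t5,t6}}
  A14: {{t4}}
  A15: {{t3},{t3,t5},{t3,t6},{t3,t5,t6}} {{t4}} {{t1,t2},{t1,t2,t6}}
  A16: {{t2},{t1,t2},{t2,t5},{t2,t6},{t2,t7},{t1,t2,t6},{t2,t5,t7}}
  A23: {{t3,t5},{t3,t6},{t3,t5,t6}}
  A25: {{t1,t6},{t1,t2,t6}} {{t3,t5},{t3,t6},{t3,t5,t6}}
  A26: {{t1,t6},{t2,t6},{t1,t2,t6}} {{t2,t5},{t2,t7},{t2,t5,t7}}
  A35: {{t3},{t3,t5},{t3,t6},{t3,t5,t6}}
  A45: {{t4}}
  A56: {{t1},{t1,t2},{t1,t6},{t1,t2,t6}}
  A123: {{t3,t5},{t3,t6},{t3,t5,t6}}
  A125: {{t3,t5},{t3,t6},{t3,t5,t6}} {{t1,t2,t6}}
  A126: {{t2,t5},{t2,t7},{t2,t5,t7}} {{t2,t6},{t1,t2,t6}}
  A135: {{t3},{t3,t5},{t3,t6},{t3,t5,t6}}
  A145: {{t4}}
  A156: {{t1,t2},{t1,t2,t6}}
  A235: {{t3,t5},{t3,t6},{t3,t5,t6}}
  A256: {{t1,t6},{t1,t2,t6}}
  A1235: {{t3,t5},{t3,t6},{t3,t5,t6}}
  A1256: {{t1,t2,t6}}
C dims 10,17,10,2; δ0: rk 8, SNF 1^8; δ1: rk 8, SNF 1^8; δ2: rk 2, SNF 1^2
Ȟ^0 = (10 − 8) − 0 = 2, so Ȟ^0 ≅ Z^2
Ȟ^1 = (17 − 8) − 8 = 1, so Ȟ^1 ≅ Z
Ȟ^2 = (10 − 2) − 8 = 0, so Ȟ^2 ≅ 0


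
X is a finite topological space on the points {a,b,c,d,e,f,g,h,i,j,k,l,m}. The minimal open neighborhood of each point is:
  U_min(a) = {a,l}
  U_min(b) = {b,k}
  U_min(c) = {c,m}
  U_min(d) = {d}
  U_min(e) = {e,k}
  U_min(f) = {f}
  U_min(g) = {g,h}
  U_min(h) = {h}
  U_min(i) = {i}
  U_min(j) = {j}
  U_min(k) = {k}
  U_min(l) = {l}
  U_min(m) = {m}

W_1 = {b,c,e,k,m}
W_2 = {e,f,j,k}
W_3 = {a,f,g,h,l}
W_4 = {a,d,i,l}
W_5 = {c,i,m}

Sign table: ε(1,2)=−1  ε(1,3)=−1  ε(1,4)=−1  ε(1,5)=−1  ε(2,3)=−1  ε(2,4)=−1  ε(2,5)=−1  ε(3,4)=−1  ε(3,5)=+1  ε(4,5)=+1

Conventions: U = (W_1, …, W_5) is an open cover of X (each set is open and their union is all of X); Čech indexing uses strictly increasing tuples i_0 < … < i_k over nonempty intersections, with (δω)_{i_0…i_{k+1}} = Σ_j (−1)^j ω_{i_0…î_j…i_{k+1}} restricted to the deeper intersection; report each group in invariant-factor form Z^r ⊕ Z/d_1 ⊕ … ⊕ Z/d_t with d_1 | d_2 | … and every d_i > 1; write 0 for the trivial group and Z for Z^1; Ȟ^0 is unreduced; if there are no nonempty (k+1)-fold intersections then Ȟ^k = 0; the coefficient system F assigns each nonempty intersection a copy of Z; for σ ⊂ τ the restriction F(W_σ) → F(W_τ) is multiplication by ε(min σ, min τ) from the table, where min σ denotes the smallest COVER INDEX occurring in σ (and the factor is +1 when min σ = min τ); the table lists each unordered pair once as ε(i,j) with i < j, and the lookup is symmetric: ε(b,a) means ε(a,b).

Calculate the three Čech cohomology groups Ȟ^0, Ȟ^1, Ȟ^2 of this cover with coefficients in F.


nonempty intersections:
  W12={e,k} W15={c,m} W23={f} W34={a,l} W45={i}
C dims 5,5; δ0: rk 4, SNF 1^4
Ȟ^0: (5−4)−0=1 ⇒ Z
Ȟ^1: (5−0)−4=1 ⇒ Z
Ȟ^2: (0−0)−0=0 ⇒ 0

Ȟ^0 ≅ Z, Ȟ^1 ≅ Z, Ȟ^2 ≅ 0


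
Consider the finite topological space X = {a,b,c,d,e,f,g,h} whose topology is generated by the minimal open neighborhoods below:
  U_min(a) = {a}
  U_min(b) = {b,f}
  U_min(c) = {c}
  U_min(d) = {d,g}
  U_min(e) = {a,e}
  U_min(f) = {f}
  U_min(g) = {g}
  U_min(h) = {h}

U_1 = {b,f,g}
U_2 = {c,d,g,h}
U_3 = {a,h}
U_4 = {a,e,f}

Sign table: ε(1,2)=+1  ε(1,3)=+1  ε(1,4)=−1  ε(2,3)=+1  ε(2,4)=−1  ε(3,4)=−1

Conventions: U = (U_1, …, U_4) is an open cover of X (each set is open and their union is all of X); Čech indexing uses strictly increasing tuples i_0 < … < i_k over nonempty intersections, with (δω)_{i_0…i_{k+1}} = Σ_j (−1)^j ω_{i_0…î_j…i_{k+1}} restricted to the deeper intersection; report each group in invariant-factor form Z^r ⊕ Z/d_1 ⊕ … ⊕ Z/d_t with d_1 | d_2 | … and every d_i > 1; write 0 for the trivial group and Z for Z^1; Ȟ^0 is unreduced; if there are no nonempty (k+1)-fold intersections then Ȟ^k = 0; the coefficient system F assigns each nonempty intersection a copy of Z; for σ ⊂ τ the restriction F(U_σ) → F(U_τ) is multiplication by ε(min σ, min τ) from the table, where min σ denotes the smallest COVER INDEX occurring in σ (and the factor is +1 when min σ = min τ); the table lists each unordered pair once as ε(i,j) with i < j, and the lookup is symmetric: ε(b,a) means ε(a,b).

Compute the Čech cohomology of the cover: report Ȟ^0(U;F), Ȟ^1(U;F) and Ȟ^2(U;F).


nerve of the cover:
  U12={g} U14={f} U23={h} U34={a}
C dims 4,4; δ0: rk 3, SNF 1^3
Ȟ^0 = (4 − 3) − 0 = 1, so Ȟ^0 ≅ Z
Ȟ^1 = (4 − 0) − 3 = 1, so Ȟ^1 ≅ Z
Ȟ^2 = (0 − 0) − 0 = 0, so Ȟ^2 ≅ 0

Ȟ^0(U;F) ≅ Z, Ȟ^1(U;F) ≅ Z and Ȟ^2(U;F) ≅ 0


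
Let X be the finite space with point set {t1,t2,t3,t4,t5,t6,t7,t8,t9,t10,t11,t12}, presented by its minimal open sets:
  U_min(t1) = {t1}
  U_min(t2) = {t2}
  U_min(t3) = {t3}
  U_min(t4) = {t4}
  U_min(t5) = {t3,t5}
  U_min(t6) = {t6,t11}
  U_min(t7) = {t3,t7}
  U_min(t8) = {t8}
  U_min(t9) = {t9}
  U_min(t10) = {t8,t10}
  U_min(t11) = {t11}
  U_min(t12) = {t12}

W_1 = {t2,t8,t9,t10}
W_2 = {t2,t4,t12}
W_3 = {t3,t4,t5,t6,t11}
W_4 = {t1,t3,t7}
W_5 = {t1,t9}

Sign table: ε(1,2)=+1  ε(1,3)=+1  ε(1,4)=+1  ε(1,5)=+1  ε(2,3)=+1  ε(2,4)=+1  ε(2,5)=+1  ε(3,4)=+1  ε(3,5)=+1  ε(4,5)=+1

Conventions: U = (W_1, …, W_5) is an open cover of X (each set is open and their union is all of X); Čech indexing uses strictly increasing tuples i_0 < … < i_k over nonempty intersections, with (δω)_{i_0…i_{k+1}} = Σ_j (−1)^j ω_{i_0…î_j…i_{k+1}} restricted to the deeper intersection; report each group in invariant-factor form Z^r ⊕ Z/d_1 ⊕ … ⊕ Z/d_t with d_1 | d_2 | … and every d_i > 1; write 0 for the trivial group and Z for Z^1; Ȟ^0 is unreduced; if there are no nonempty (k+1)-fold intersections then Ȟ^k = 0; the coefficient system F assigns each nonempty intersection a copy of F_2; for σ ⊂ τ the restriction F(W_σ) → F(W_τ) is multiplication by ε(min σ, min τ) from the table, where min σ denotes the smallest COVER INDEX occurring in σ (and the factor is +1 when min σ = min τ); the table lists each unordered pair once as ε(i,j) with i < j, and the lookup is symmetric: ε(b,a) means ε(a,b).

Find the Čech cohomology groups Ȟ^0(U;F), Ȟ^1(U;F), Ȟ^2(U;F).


Ȟ^0(U;F) ≅ Z/2, Ȟ^1(U;F) ≅ Z/2 and Ȟ^2(U;F) ≅ 0

nonempty overlaps:
  W12={t2} W15={t9} W23={t4} W34={t3} W45={t1}
C dims 5,5; δ0: rk_F2 4
degree 0: 5−4−0 = 1 → Ȟ^0 ≅ Z/2
degree 1: 5−0−4 = 1 → Ȟ^1 ≅ Z/2
degree 2: 0−0−0 = 0 → Ȟ^2 ≅ 0
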